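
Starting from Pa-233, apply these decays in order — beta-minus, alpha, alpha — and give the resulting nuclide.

Start: (A, Z) = (233, 91).
After β⁻: (233, 92).
After α: (229, 90).
After α: (225, 88).
Z = 88 is radium.

Ra-225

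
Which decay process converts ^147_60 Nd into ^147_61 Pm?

ΔA = 147 − 147 = 0; ΔZ = 61 − 60 = +1.
A is unchanged and Z rises by 1 — a neutron has become a proton (β⁻ decay).

beta-minus decay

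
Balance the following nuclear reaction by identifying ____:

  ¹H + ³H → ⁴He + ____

gamma ray

Conserve mass number: 1 + 3 = 4 + A, so A = 0.
Conserve atomic number: 1 + 1 = 2 + Z, so Z = 0.
A = 0 and Z = 0 is γ — a gamma ray.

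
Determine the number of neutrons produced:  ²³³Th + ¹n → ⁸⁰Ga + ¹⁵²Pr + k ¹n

Conserve mass number: 234 = 80 + 152 + k, so k = 234 − 232 = 2.
Check atomic number: 90 = 31 + 59 + 0 = 90. ✓

2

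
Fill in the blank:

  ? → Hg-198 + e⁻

Au-198

Conserve mass number: A = 198 + 0, so A = 198.
Conserve atomic number: Z = 80 − 1, so Z = 79.
Z = 79 is gold, so the species is Au-198.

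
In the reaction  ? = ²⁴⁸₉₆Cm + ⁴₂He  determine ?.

Cf-252

Conserve mass number: A = 248 + 4, so A = 252.
Conserve atomic number: Z = 96 + 2, so Z = 98.
Z = 98 is californium, so the species is ²⁵²₉₈Cf.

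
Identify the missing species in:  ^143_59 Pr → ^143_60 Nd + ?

Conserve mass number: 143 = 143 + A, so A = 0.
Conserve atomic number: 59 = 60 + Z, so Z = -1.
A = 0 and Z = -1 is ^0_-1 e — a beta-minus particle.

beta-minus particle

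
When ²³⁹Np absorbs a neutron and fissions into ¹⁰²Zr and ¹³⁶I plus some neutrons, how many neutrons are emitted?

2

Conserve mass number: 240 = 102 + 136 + k, so k = 240 − 238 = 2.
Check atomic number: 93 = 40 + 53 + 0 = 93. ✓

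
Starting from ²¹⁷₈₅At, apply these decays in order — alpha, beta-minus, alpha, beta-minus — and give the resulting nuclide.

Start: (A, Z) = (217, 85).
After α: (213, 83).
After β⁻: (213, 84).
After α: (209, 82).
After β⁻: (209, 83).
Z = 83 is bismuth.

Bi-209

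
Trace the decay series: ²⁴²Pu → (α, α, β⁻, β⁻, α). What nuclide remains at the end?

Th-230

Start: (A, Z) = (242, 94).
After α: (238, 92).
After α: (234, 90).
After β⁻: (234, 91).
After β⁻: (234, 92).
After α: (230, 90).
Z = 90 is thorium.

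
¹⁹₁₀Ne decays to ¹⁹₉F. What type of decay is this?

beta-plus decay or electron capture

ΔA = 19 − 19 = 0; ΔZ = 9 − 10 = -1.
A is unchanged and Z drops by 1 — a proton has become a neutron (β⁺ emission or electron capture).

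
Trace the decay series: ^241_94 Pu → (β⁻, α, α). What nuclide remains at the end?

Start: (A, Z) = (241, 94).
After β⁻: (241, 95).
After α: (237, 93).
After α: (233, 91).
Z = 91 is protactinium.

Pa-233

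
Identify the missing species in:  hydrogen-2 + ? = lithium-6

Conserve mass number: 2 + A = 6, so A = 4.
Conserve atomic number: 1 + Z = 3, so Z = 2.
A = 4 and Z = 2 is helium-4 — an alpha particle.

alpha particle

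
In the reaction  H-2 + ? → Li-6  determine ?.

Conserve mass number: 2 + A = 6, so A = 4.
Conserve atomic number: 1 + Z = 3, so Z = 2.
A = 4 and Z = 2 is He-4 — an alpha particle.

alpha particle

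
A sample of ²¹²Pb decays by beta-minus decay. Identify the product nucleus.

Beta-minus decay: mass number changes by +0, atomic number by +1.
A: 212 = 212; Z: 82 + 1 = 83.
Z = 83 is bismuth, so the daughter is ²¹²Bi.

Bi-212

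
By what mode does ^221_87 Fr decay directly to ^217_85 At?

alpha decay

ΔA = 217 − 221 = -4; ΔZ = 85 − 87 = -2.
A drops by 4 and Z drops by 2 — the signature of alpha emission.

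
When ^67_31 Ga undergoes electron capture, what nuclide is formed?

Electron capture: mass number changes by +0, atomic number by -1.
A: 67 = 67; Z: 31 − 1 = 30.
Z = 30 is zinc, so the daughter is ^67_30 Zn.

Zn-67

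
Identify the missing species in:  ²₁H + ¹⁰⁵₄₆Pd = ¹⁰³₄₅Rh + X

Conserve mass number: 2 + 105 = 103 + A, so A = 4.
Conserve atomic number: 1 + 46 = 45 + Z, so Z = 2.
A = 4 and Z = 2 is ⁴₂He — an alpha particle.

alpha particle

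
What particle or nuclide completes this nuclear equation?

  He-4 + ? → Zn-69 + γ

Ni-65

Conserve mass number: 4 + A = 69 + 0, so A = 65.
Conserve atomic number: 2 + Z = 30 + 0, so Z = 28.
Z = 28 is nickel, so the species is Ni-65.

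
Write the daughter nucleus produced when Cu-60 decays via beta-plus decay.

Beta-plus decay: mass number changes by +0, atomic number by -1.
A: 60 = 60; Z: 29 − 1 = 28.
Z = 28 is nickel, so the daughter is Ni-60.

Ni-60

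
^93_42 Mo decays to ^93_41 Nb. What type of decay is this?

ΔA = 93 − 93 = 0; ΔZ = 41 − 42 = -1.
A is unchanged and Z drops by 1 — a proton has become a neutron (β⁺ emission or electron capture).

beta-plus decay or electron capture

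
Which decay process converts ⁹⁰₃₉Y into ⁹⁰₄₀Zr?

ΔA = 90 − 90 = 0; ΔZ = 40 − 39 = +1.
A is unchanged and Z rises by 1 — a neutron has become a proton (β⁻ decay).

beta-minus decay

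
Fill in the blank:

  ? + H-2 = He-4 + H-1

He-3

Conserve mass number: A + 2 = 4 + 1, so A = 3.
Conserve atomic number: Z + 1 = 2 + 1, so Z = 2.
Z = 2 is helium, so the species is He-3.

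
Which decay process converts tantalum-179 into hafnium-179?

ΔA = 179 − 179 = 0; ΔZ = 72 − 73 = -1.
A is unchanged and Z drops by 1 — a proton has become a neutron (β⁺ emission or electron capture).

beta-plus decay or electron capture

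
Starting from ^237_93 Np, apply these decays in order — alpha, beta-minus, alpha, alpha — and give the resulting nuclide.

Ra-225

Start: (A, Z) = (237, 93).
After α: (233, 91).
After β⁻: (233, 92).
After α: (229, 90).
After α: (225, 88).
Z = 88 is radium.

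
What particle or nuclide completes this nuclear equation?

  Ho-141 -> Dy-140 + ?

proton

Conserve mass number: 141 = 140 + A, so A = 1.
Conserve atomic number: 67 = 66 + Z, so Z = 1.
A = 1 and Z = 1 is H-1 — a proton.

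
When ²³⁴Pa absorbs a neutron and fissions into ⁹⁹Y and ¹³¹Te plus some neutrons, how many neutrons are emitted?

5

Conserve mass number: 235 = 99 + 131 + k, so k = 235 − 230 = 5.
Check atomic number: 91 = 39 + 52 + 0 = 91. ✓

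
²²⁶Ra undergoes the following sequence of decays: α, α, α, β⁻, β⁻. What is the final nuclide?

Start: (A, Z) = (226, 88).
After α: (222, 86).
After α: (218, 84).
After α: (214, 82).
After β⁻: (214, 83).
After β⁻: (214, 84).
Z = 84 is polonium.

Po-214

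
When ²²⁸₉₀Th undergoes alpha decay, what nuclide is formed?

Ra-224

Alpha decay: mass number changes by -4, atomic number by -2.
A: 228 − 4 = 224; Z: 90 − 2 = 88.
Z = 88 is radium, so the daughter is ²²⁴₈₈Ra.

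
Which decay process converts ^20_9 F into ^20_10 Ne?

beta-minus decay

ΔA = 20 − 20 = 0; ΔZ = 10 − 9 = +1.
A is unchanged and Z rises by 1 — a neutron has become a proton (β⁻ decay).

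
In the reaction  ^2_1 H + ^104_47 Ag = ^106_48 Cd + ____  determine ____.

Conserve mass number: 2 + 104 = 106 + A, so A = 0.
Conserve atomic number: 1 + 47 = 48 + Z, so Z = 0.
A = 0 and Z = 0 is ^0_0 γ — a gamma ray.

gamma ray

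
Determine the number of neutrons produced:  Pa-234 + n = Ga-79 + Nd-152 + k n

Conserve mass number: 235 = 79 + 152 + k, so k = 235 − 231 = 4.
Check atomic number: 91 = 31 + 60 + 0 = 91. ✓

4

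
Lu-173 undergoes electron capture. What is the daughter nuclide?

Electron capture: mass number changes by +0, atomic number by -1.
A: 173 = 173; Z: 71 − 1 = 70.
Z = 70 is ytterbium, so the daughter is Yb-173.

Yb-173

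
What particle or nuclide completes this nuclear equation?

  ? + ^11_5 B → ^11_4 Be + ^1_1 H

neutron

Conserve mass number: A + 11 = 11 + 1, so A = 1.
Conserve atomic number: Z + 5 = 4 + 1, so Z = 0.
A = 1 and Z = 0 is ^1_0 n — a neutron.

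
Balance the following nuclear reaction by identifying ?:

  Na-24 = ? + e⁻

Mg-24

Conserve mass number: 24 = A + 0, so A = 24.
Conserve atomic number: 11 = Z − 1, so Z = 12.
Z = 12 is magnesium, so the species is Mg-24.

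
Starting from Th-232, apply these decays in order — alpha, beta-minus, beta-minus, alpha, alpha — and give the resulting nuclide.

Rn-220

Start: (A, Z) = (232, 90).
After α: (228, 88).
After β⁻: (228, 89).
After β⁻: (228, 90).
After α: (224, 88).
After α: (220, 86).
Z = 86 is radon.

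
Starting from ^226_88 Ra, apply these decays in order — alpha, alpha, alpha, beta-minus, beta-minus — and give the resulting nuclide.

Po-214

Start: (A, Z) = (226, 88).
After α: (222, 86).
After α: (218, 84).
After α: (214, 82).
After β⁻: (214, 83).
After β⁻: (214, 84).
Z = 84 is polonium.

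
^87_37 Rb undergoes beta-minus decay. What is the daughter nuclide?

Sr-87

Beta-minus decay: mass number changes by +0, atomic number by +1.
A: 87 = 87; Z: 37 + 1 = 38.
Z = 38 is strontium, so the daughter is ^87_38 Sr.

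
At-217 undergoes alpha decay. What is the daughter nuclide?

Bi-213

Alpha decay: mass number changes by -4, atomic number by -2.
A: 217 − 4 = 213; Z: 85 − 2 = 83.
Z = 83 is bismuth, so the daughter is Bi-213.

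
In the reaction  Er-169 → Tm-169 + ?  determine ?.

beta-minus particle

Conserve mass number: 169 = 169 + A, so A = 0.
Conserve atomic number: 68 = 69 + Z, so Z = -1.
A = 0 and Z = -1 is e⁻ — a beta-minus particle.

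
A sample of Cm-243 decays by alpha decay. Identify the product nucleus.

Pu-239

Alpha decay: mass number changes by -4, atomic number by -2.
A: 243 − 4 = 239; Z: 96 − 2 = 94.
Z = 94 is plutonium, so the daughter is Pu-239.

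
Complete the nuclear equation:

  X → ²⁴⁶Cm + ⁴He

Cf-250

Conserve mass number: A = 246 + 4, so A = 250.
Conserve atomic number: Z = 96 + 2, so Z = 98.
Z = 98 is californium, so the species is ²⁵⁰Cf.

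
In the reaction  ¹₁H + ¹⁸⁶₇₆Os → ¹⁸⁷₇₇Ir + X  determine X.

gamma ray

Conserve mass number: 1 + 186 = 187 + A, so A = 0.
Conserve atomic number: 1 + 76 = 77 + Z, so Z = 0.
A = 0 and Z = 0 is ⁰₀γ — a gamma ray.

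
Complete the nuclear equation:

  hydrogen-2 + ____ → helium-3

proton

Conserve mass number: 2 + A = 3, so A = 1.
Conserve atomic number: 1 + Z = 2, so Z = 1.
A = 1 and Z = 1 is hydrogen-1 — a proton.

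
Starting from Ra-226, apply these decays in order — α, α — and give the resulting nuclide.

Start: (A, Z) = (226, 88).
After α: (222, 86).
After α: (218, 84).
Z = 84 is polonium.

Po-218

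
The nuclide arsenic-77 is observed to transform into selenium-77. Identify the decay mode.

beta-minus decay

ΔA = 77 − 77 = 0; ΔZ = 34 − 33 = +1.
A is unchanged and Z rises by 1 — a neutron has become a proton (β⁻ decay).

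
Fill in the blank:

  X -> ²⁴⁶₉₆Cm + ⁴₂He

Cf-250

Conserve mass number: A = 246 + 4, so A = 250.
Conserve atomic number: Z = 96 + 2, so Z = 98.
Z = 98 is californium, so the species is ²⁵⁰₉₈Cf.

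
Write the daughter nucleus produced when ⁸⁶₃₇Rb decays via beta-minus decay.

Sr-86

Beta-minus decay: mass number changes by +0, atomic number by +1.
A: 86 = 86; Z: 37 + 1 = 38.
Z = 38 is strontium, so the daughter is ⁸⁶₃₈Sr.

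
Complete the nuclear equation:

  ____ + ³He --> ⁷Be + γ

Conserve mass number: A + 3 = 7 + 0, so A = 4.
Conserve atomic number: Z + 2 = 4 + 0, so Z = 2.
A = 4 and Z = 2 is ⁴He — an alpha particle.

alpha particle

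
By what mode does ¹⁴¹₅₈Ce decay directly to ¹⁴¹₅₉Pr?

ΔA = 141 − 141 = 0; ΔZ = 59 − 58 = +1.
A is unchanged and Z rises by 1 — a neutron has become a proton (β⁻ decay).

beta-minus decay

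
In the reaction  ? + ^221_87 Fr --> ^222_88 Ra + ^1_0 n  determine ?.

deuteron

Conserve mass number: A + 221 = 222 + 1, so A = 2.
Conserve atomic number: Z + 87 = 88 + 0, so Z = 1.
A = 2 and Z = 1 is ^2_1 H — a deuteron.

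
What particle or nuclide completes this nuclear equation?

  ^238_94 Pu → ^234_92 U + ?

Conserve mass number: 238 = 234 + A, so A = 4.
Conserve atomic number: 94 = 92 + Z, so Z = 2.
A = 4 and Z = 2 is ^4_2 He — an alpha particle.

alpha particle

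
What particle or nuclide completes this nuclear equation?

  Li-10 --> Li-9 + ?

neutron

Conserve mass number: 10 = 9 + A, so A = 1.
Conserve atomic number: 3 = 3 + Z, so Z = 0.
A = 1 and Z = 0 is n — a neutron.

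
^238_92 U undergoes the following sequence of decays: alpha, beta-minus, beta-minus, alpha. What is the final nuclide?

Start: (A, Z) = (238, 92).
After α: (234, 90).
After β⁻: (234, 91).
After β⁻: (234, 92).
After α: (230, 90).
Z = 90 is thorium.

Th-230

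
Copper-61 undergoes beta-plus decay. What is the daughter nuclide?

Ni-61

Beta-plus decay: mass number changes by +0, atomic number by -1.
A: 61 = 61; Z: 29 − 1 = 28.
Z = 28 is nickel, so the daughter is nickel-61.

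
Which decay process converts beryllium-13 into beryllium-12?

neutron emission

ΔA = 12 − 13 = -1; ΔZ = 4 − 4 = +0.
A drops by 1 with Z unchanged — a neutron was emitted.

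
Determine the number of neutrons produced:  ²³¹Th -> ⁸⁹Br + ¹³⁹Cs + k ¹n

Conserve mass number: 231 = 89 + 139 + k, so k = 231 − 228 = 3.
Check atomic number: 90 = 35 + 55 + 0 = 90. ✓

3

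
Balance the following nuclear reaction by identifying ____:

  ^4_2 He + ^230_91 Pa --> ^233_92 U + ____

Conserve mass number: 4 + 230 = 233 + A, so A = 1.
Conserve atomic number: 2 + 91 = 92 + Z, so Z = 1.
A = 1 and Z = 1 is ^1_1 H — a proton.

proton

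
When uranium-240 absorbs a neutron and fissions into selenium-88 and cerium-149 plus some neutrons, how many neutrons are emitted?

Conserve mass number: 241 = 88 + 149 + k, so k = 241 − 237 = 4.
Check atomic number: 92 = 34 + 58 + 0 = 92. ✓

4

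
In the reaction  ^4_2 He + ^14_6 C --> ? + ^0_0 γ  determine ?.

O-18

Conserve mass number: 4 + 14 = A + 0, so A = 18.
Conserve atomic number: 2 + 6 = Z + 0, so Z = 8.
Z = 8 is oxygen, so the species is ^18_8 O.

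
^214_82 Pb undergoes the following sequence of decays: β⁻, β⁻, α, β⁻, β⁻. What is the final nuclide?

Po-210

Start: (A, Z) = (214, 82).
After β⁻: (214, 83).
After β⁻: (214, 84).
After α: (210, 82).
After β⁻: (210, 83).
After β⁻: (210, 84).
Z = 84 is polonium.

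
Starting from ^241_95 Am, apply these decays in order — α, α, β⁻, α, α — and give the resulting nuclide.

Start: (A, Z) = (241, 95).
After α: (237, 93).
After α: (233, 91).
After β⁻: (233, 92).
After α: (229, 90).
After α: (225, 88).
Z = 88 is radium.

Ra-225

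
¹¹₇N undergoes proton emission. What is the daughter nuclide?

Proton emission: mass number changes by -1, atomic number by -1.
A: 11 − 1 = 10; Z: 7 − 1 = 6.
Z = 6 is carbon, so the daughter is ¹⁰₆C.

C-10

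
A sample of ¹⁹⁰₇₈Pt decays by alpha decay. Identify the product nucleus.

Os-186

Alpha decay: mass number changes by -4, atomic number by -2.
A: 190 − 4 = 186; Z: 78 − 2 = 76.
Z = 76 is osmium, so the daughter is ¹⁸⁶₇₆Os.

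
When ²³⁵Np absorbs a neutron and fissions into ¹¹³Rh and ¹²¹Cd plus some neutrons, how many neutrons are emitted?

2

Conserve mass number: 236 = 113 + 121 + k, so k = 236 − 234 = 2.
Check atomic number: 93 = 45 + 48 + 0 = 93. ✓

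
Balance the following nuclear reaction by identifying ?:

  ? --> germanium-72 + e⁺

As-72

Conserve mass number: A = 72 + 0, so A = 72.
Conserve atomic number: Z = 32 + 1, so Z = 33.
Z = 33 is arsenic, so the species is arsenic-72.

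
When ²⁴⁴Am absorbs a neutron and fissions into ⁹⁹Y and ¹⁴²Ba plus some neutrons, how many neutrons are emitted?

4

Conserve mass number: 245 = 99 + 142 + k, so k = 245 − 241 = 4.
Check atomic number: 95 = 39 + 56 + 0 = 95. ✓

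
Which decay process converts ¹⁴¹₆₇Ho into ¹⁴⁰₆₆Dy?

ΔA = 140 − 141 = -1; ΔZ = 66 − 67 = -1.
A drops by 1 and Z drops by 1 — a proton was emitted.

proton emission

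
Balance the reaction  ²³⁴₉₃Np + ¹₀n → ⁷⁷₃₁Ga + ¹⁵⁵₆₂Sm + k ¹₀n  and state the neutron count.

3

Conserve mass number: 235 = 77 + 155 + k, so k = 235 − 232 = 3.
Check atomic number: 93 = 31 + 62 + 0 = 93. ✓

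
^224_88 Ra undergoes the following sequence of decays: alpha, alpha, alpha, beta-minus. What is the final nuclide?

Start: (A, Z) = (224, 88).
After α: (220, 86).
After α: (216, 84).
After α: (212, 82).
After β⁻: (212, 83).
Z = 83 is bismuth.

Bi-212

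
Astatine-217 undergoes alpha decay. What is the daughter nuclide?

Alpha decay: mass number changes by -4, atomic number by -2.
A: 217 − 4 = 213; Z: 85 − 2 = 83.
Z = 83 is bismuth, so the daughter is bismuth-213.

Bi-213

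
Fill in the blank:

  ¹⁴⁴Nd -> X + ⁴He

Ce-140

Conserve mass number: 144 = A + 4, so A = 140.
Conserve atomic number: 60 = Z + 2, so Z = 58.
Z = 58 is cerium, so the species is ¹⁴⁰Ce.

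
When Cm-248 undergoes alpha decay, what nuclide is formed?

Pu-244

Alpha decay: mass number changes by -4, atomic number by -2.
A: 248 − 4 = 244; Z: 96 − 2 = 94.
Z = 94 is plutonium, so the daughter is Pu-244.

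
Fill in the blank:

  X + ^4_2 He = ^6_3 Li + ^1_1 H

Conserve mass number: A + 4 = 6 + 1, so A = 3.
Conserve atomic number: Z + 2 = 3 + 1, so Z = 2.
Z = 2 is helium, so the species is ^3_2 He.

He-3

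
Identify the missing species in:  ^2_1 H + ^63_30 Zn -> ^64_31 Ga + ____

neutron

Conserve mass number: 2 + 63 = 64 + A, so A = 1.
Conserve atomic number: 1 + 30 = 31 + Z, so Z = 0.
A = 1 and Z = 0 is ^1_0 n — a neutron.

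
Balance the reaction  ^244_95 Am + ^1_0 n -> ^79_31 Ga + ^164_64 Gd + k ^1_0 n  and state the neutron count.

2

Conserve mass number: 245 = 79 + 164 + k, so k = 245 − 243 = 2.
Check atomic number: 95 = 31 + 64 + 0 = 95. ✓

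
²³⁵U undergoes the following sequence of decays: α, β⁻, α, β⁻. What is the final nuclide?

Th-227

Start: (A, Z) = (235, 92).
After α: (231, 90).
After β⁻: (231, 91).
After α: (227, 89).
After β⁻: (227, 90).
Z = 90 is thorium.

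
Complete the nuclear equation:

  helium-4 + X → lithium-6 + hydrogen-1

Conserve mass number: 4 + A = 6 + 1, so A = 3.
Conserve atomic number: 2 + Z = 3 + 1, so Z = 2.
Z = 2 is helium, so the species is helium-3.

He-3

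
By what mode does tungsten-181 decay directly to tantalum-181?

beta-plus decay or electron capture

ΔA = 181 − 181 = 0; ΔZ = 73 − 74 = -1.
A is unchanged and Z drops by 1 — a proton has become a neutron (β⁺ emission or electron capture).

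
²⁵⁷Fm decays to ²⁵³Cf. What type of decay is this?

ΔA = 253 − 257 = -4; ΔZ = 98 − 100 = -2.
A drops by 4 and Z drops by 2 — the signature of alpha emission.

alpha decay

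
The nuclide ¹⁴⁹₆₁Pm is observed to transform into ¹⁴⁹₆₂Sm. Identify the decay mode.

beta-minus decay

ΔA = 149 − 149 = 0; ΔZ = 62 − 61 = +1.
A is unchanged and Z rises by 1 — a neutron has become a proton (β⁻ decay).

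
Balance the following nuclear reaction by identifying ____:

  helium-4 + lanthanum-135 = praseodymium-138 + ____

neutron

Conserve mass number: 4 + 135 = 138 + A, so A = 1.
Conserve atomic number: 2 + 57 = 59 + Z, so Z = 0.
A = 1 and Z = 0 is neutron — a neutron.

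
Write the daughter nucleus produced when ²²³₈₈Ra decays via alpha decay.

Alpha decay: mass number changes by -4, atomic number by -2.
A: 223 − 4 = 219; Z: 88 − 2 = 86.
Z = 86 is radon, so the daughter is ²¹⁹₈₆Rn.

Rn-219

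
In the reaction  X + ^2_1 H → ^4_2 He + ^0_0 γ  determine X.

Conserve mass number: A + 2 = 4 + 0, so A = 2.
Conserve atomic number: Z + 1 = 2 + 0, so Z = 1.
A = 2 and Z = 1 is ^2_1 H — a deuteron.

deuteron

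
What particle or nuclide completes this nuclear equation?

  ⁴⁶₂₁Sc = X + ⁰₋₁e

Conserve mass number: 46 = A + 0, so A = 46.
Conserve atomic number: 21 = Z − 1, so Z = 22.
Z = 22 is titanium, so the species is ⁴⁶₂₂Ti.

Ti-46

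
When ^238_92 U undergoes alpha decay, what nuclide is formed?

Th-234

Alpha decay: mass number changes by -4, atomic number by -2.
A: 238 − 4 = 234; Z: 92 − 2 = 90.
Z = 90 is thorium, so the daughter is ^234_90 Th.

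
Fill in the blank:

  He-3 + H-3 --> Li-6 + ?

Conserve mass number: 3 + 3 = 6 + A, so A = 0.
Conserve atomic number: 2 + 1 = 3 + Z, so Z = 0.
A = 0 and Z = 0 is γ — a gamma ray.

gamma ray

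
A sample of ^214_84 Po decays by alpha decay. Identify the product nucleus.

Pb-210

Alpha decay: mass number changes by -4, atomic number by -2.
A: 214 − 4 = 210; Z: 84 − 2 = 82.
Z = 82 is lead, so the daughter is ^210_82 Pb.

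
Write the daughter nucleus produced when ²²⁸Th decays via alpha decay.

Ra-224

Alpha decay: mass number changes by -4, atomic number by -2.
A: 228 − 4 = 224; Z: 90 − 2 = 88.
Z = 88 is radium, so the daughter is ²²⁴Ra.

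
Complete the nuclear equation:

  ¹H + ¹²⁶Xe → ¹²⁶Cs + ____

neutron

Conserve mass number: 1 + 126 = 126 + A, so A = 1.
Conserve atomic number: 1 + 54 = 55 + Z, so Z = 0.
A = 1 and Z = 0 is ¹n — a neutron.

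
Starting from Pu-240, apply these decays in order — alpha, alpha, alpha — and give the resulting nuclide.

Start: (A, Z) = (240, 94).
After α: (236, 92).
After α: (232, 90).
After α: (228, 88).
Z = 88 is radium.

Ra-228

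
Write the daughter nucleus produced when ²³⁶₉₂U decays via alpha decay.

Alpha decay: mass number changes by -4, atomic number by -2.
A: 236 − 4 = 232; Z: 92 − 2 = 90.
Z = 90 is thorium, so the daughter is ²³²₉₀Th.

Th-232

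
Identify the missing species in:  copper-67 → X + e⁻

Conserve mass number: 67 = A + 0, so A = 67.
Conserve atomic number: 29 = Z − 1, so Z = 30.
Z = 30 is zinc, so the species is zinc-67.

Zn-67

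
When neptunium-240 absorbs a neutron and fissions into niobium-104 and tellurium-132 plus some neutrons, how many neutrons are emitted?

Conserve mass number: 241 = 104 + 132 + k, so k = 241 − 236 = 5.
Check atomic number: 93 = 41 + 52 + 0 = 93. ✓

5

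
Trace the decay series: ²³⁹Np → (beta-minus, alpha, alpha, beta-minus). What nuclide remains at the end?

Start: (A, Z) = (239, 93).
After β⁻: (239, 94).
After α: (235, 92).
After α: (231, 90).
After β⁻: (231, 91).
Z = 91 is protactinium.

Pa-231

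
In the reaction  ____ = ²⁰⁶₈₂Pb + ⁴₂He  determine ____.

Conserve mass number: A = 206 + 4, so A = 210.
Conserve atomic number: Z = 82 + 2, so Z = 84.
Z = 84 is polonium, so the species is ²¹⁰₈₄Po.

Po-210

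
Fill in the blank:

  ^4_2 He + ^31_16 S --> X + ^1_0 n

Ar-34

Conserve mass number: 4 + 31 = A + 1, so A = 34.
Conserve atomic number: 2 + 16 = Z + 0, so Z = 18.
Z = 18 is argon, so the species is ^34_18 Ar.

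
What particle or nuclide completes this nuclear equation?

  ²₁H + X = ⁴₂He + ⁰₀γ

deuteron

Conserve mass number: 2 + A = 4 + 0, so A = 2.
Conserve atomic number: 1 + Z = 2 + 0, so Z = 1.
A = 2 and Z = 1 is ²₁H — a deuteron.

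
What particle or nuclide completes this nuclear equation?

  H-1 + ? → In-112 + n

Cd-112

Conserve mass number: 1 + A = 112 + 1, so A = 112.
Conserve atomic number: 1 + Z = 49 + 0, so Z = 48.
Z = 48 is cadmium, so the species is Cd-112.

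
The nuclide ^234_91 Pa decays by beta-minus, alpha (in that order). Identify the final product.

Th-230

Start: (A, Z) = (234, 91).
After β⁻: (234, 92).
After α: (230, 90).
Z = 90 is thorium.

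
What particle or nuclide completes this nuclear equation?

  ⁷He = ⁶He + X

neutron

Conserve mass number: 7 = 6 + A, so A = 1.
Conserve atomic number: 2 = 2 + Z, so Z = 0.
A = 1 and Z = 0 is ¹n — a neutron.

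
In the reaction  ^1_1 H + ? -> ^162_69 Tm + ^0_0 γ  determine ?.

Er-161

Conserve mass number: 1 + A = 162 + 0, so A = 161.
Conserve atomic number: 1 + Z = 69 + 0, so Z = 68.
Z = 68 is erbium, so the species is ^161_68 Er.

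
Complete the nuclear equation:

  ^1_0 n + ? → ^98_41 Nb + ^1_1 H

Conserve mass number: 1 + A = 98 + 1, so A = 98.
Conserve atomic number: 0 + Z = 41 + 1, so Z = 42.
Z = 42 is molybdenum, so the species is ^98_42 Mo.

Mo-98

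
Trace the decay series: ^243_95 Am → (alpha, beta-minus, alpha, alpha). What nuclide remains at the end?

Th-231

Start: (A, Z) = (243, 95).
After α: (239, 93).
After β⁻: (239, 94).
After α: (235, 92).
After α: (231, 90).
Z = 90 is thorium.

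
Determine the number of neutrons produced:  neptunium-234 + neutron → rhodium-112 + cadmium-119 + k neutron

Conserve mass number: 235 = 112 + 119 + k, so k = 235 − 231 = 4.
Check atomic number: 93 = 45 + 48 + 0 = 93. ✓

4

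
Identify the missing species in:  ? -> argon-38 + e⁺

K-38

Conserve mass number: A = 38 + 0, so A = 38.
Conserve atomic number: Z = 18 + 1, so Z = 19.
Z = 19 is potassium, so the species is potassium-38.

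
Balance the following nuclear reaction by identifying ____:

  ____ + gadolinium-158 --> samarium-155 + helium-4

neutron

Conserve mass number: A + 158 = 155 + 4, so A = 1.
Conserve atomic number: Z + 64 = 62 + 2, so Z = 0.
A = 1 and Z = 0 is neutron — a neutron.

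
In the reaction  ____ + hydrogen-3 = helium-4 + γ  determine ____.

proton

Conserve mass number: A + 3 = 4 + 0, so A = 1.
Conserve atomic number: Z + 1 = 2 + 0, so Z = 1.
A = 1 and Z = 1 is hydrogen-1 — a proton.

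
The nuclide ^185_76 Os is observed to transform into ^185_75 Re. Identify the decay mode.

ΔA = 185 − 185 = 0; ΔZ = 75 − 76 = -1.
A is unchanged and Z drops by 1 — a proton has become a neutron (β⁺ emission or electron capture).

beta-plus decay or electron capture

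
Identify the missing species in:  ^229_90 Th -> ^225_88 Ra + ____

Conserve mass number: 229 = 225 + A, so A = 4.
Conserve atomic number: 90 = 88 + Z, so Z = 2.
A = 4 and Z = 2 is ^4_2 He — an alpha particle.

alpha particle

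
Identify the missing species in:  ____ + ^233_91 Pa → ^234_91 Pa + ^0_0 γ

Conserve mass number: A + 233 = 234 + 0, so A = 1.
Conserve atomic number: Z + 91 = 91 + 0, so Z = 0.
A = 1 and Z = 0 is ^1_0 n — a neutron.

neutron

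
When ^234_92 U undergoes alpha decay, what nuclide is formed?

Alpha decay: mass number changes by -4, atomic number by -2.
A: 234 − 4 = 230; Z: 92 − 2 = 90.
Z = 90 is thorium, so the daughter is ^230_90 Th.

Th-230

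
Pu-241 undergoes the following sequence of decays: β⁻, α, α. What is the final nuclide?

Start: (A, Z) = (241, 94).
After β⁻: (241, 95).
After α: (237, 93).
After α: (233, 91).
Z = 91 is protactinium.

Pa-233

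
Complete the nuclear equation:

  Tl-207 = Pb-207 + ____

Conserve mass number: 207 = 207 + A, so A = 0.
Conserve atomic number: 81 = 82 + Z, so Z = -1.
A = 0 and Z = -1 is e⁻ — a beta-minus particle.

beta-minus particle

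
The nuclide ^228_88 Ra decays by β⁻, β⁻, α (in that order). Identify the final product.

Ra-224

Start: (A, Z) = (228, 88).
After β⁻: (228, 89).
After β⁻: (228, 90).
After α: (224, 88).
Z = 88 is radium.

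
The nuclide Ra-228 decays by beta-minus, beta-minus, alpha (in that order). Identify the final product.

Start: (A, Z) = (228, 88).
After β⁻: (228, 89).
After β⁻: (228, 90).
After α: (224, 88).
Z = 88 is radium.

Ra-224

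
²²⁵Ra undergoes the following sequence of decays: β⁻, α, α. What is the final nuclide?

At-217

Start: (A, Z) = (225, 88).
After β⁻: (225, 89).
After α: (221, 87).
After α: (217, 85).
Z = 85 is astatine.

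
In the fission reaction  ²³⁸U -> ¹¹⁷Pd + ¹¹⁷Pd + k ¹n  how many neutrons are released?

4

Conserve mass number: 238 = 117 + 117 + k, so k = 238 − 234 = 4.
Check atomic number: 92 = 46 + 46 + 0 = 92. ✓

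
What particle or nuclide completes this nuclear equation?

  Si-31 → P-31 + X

beta-minus particle

Conserve mass number: 31 = 31 + A, so A = 0.
Conserve atomic number: 14 = 15 + Z, so Z = -1.
A = 0 and Z = -1 is e⁻ — a beta-minus particle.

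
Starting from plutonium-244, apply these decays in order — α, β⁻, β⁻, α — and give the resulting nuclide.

Start: (A, Z) = (244, 94).
After α: (240, 92).
After β⁻: (240, 93).
After β⁻: (240, 94).
After α: (236, 92).
Z = 92 is uranium.

U-236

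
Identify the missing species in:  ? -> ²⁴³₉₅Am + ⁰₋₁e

Conserve mass number: A = 243 + 0, so A = 243.
Conserve atomic number: Z = 95 − 1, so Z = 94.
Z = 94 is plutonium, so the species is ²⁴³₉₄Pu.

Pu-243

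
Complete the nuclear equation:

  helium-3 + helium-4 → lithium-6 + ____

proton

Conserve mass number: 3 + 4 = 6 + A, so A = 1.
Conserve atomic number: 2 + 2 = 3 + Z, so Z = 1.
A = 1 and Z = 1 is hydrogen-1 — a proton.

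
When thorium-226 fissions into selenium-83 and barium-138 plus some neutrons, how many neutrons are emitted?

5

Conserve mass number: 226 = 83 + 138 + k, so k = 226 − 221 = 5.
Check atomic number: 90 = 34 + 56 + 0 = 90. ✓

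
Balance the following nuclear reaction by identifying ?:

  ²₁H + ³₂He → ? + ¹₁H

He-4

Conserve mass number: 2 + 3 = A + 1, so A = 4.
Conserve atomic number: 1 + 2 = Z + 1, so Z = 2.
A = 4 and Z = 2 is ⁴₂He — an alpha particle.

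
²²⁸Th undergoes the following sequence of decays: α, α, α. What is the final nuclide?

Po-216

Start: (A, Z) = (228, 90).
After α: (224, 88).
After α: (220, 86).
After α: (216, 84).
Z = 84 is polonium.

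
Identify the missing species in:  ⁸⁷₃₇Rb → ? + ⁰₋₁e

Conserve mass number: 87 = A + 0, so A = 87.
Conserve atomic number: 37 = Z − 1, so Z = 38.
Z = 38 is strontium, so the species is ⁸⁷₃₈Sr.

Sr-87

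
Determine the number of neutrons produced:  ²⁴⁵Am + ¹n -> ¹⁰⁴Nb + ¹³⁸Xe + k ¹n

4

Conserve mass number: 246 = 104 + 138 + k, so k = 246 − 242 = 4.
Check atomic number: 95 = 41 + 54 + 0 = 95. ✓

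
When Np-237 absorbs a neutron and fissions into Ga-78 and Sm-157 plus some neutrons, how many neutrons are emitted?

3

Conserve mass number: 238 = 78 + 157 + k, so k = 238 − 235 = 3.
Check atomic number: 93 = 31 + 62 + 0 = 93. ✓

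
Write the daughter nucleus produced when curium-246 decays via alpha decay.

Pu-242

Alpha decay: mass number changes by -4, atomic number by -2.
A: 246 − 4 = 242; Z: 96 − 2 = 94.
Z = 94 is plutonium, so the daughter is plutonium-242.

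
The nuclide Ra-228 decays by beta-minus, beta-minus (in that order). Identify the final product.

Th-228

Start: (A, Z) = (228, 88).
After β⁻: (228, 89).
After β⁻: (228, 90).
Z = 90 is thorium.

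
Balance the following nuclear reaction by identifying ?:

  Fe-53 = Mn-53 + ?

positron

Conserve mass number: 53 = 53 + A, so A = 0.
Conserve atomic number: 26 = 25 + Z, so Z = 1.
A = 0 and Z = 1 is e⁺ — a positron.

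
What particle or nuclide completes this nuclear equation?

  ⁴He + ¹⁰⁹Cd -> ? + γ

Sn-113

Conserve mass number: 4 + 109 = A + 0, so A = 113.
Conserve atomic number: 2 + 48 = Z + 0, so Z = 50.
Z = 50 is tin, so the species is ¹¹³Sn.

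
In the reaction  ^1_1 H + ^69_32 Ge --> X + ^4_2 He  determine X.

Ga-66

Conserve mass number: 1 + 69 = A + 4, so A = 66.
Conserve atomic number: 1 + 32 = Z + 2, so Z = 31.
Z = 31 is gallium, so the species is ^66_31 Ga.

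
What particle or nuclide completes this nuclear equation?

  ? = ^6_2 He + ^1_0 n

He-7

Conserve mass number: A = 6 + 1, so A = 7.
Conserve atomic number: Z = 2 + 0, so Z = 2.
Z = 2 is helium, so the species is ^7_2 He.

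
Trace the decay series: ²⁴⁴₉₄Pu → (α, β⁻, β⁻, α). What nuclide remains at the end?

U-236

Start: (A, Z) = (244, 94).
After α: (240, 92).
After β⁻: (240, 93).
After β⁻: (240, 94).
After α: (236, 92).
Z = 92 is uranium.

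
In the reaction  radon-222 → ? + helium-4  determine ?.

Conserve mass number: 222 = A + 4, so A = 218.
Conserve atomic number: 86 = Z + 2, so Z = 84.
Z = 84 is polonium, so the species is polonium-218.

Po-218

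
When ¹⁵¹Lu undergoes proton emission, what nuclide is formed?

Yb-150

Proton emission: mass number changes by -1, atomic number by -1.
A: 151 − 1 = 150; Z: 71 − 1 = 70.
Z = 70 is ytterbium, so the daughter is ¹⁵⁰Yb.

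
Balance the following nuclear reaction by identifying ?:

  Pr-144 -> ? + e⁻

Conserve mass number: 144 = A + 0, so A = 144.
Conserve atomic number: 59 = Z − 1, so Z = 60.
Z = 60 is neodymium, so the species is Nd-144.

Nd-144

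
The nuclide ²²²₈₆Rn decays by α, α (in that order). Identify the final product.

Start: (A, Z) = (222, 86).
After α: (218, 84).
After α: (214, 82).
Z = 82 is lead.

Pb-214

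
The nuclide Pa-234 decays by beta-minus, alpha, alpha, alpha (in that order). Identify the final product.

Rn-222

Start: (A, Z) = (234, 91).
After β⁻: (234, 92).
After α: (230, 90).
After α: (226, 88).
After α: (222, 86).
Z = 86 is radon.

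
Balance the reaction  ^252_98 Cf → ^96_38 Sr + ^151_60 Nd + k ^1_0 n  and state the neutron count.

5

Conserve mass number: 252 = 96 + 151 + k, so k = 252 − 247 = 5.
Check atomic number: 98 = 38 + 60 + 0 = 98. ✓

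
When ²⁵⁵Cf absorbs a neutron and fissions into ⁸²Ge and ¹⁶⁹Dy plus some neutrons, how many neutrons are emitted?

5

Conserve mass number: 256 = 82 + 169 + k, so k = 256 − 251 = 5.
Check atomic number: 98 = 32 + 66 + 0 = 98. ✓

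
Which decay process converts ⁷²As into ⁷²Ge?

beta-plus decay or electron capture

ΔA = 72 − 72 = 0; ΔZ = 32 − 33 = -1.
A is unchanged and Z drops by 1 — a proton has become a neutron (β⁺ emission or electron capture).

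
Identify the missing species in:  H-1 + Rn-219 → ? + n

Fr-219

Conserve mass number: 1 + 219 = A + 1, so A = 219.
Conserve atomic number: 1 + 86 = Z + 0, so Z = 87.
Z = 87 is francium, so the species is Fr-219.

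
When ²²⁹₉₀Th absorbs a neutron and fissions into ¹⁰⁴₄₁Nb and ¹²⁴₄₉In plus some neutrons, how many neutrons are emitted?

2

Conserve mass number: 230 = 104 + 124 + k, so k = 230 − 228 = 2.
Check atomic number: 90 = 41 + 49 + 0 = 90. ✓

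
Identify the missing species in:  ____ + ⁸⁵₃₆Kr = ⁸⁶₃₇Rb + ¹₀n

deuteron

Conserve mass number: A + 85 = 86 + 1, so A = 2.
Conserve atomic number: Z + 36 = 37 + 0, so Z = 1.
A = 2 and Z = 1 is ²₁H — a deuteron.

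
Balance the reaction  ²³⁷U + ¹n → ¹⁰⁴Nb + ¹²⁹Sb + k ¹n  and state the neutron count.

5

Conserve mass number: 238 = 104 + 129 + k, so k = 238 − 233 = 5.
Check atomic number: 92 = 41 + 51 + 0 = 92. ✓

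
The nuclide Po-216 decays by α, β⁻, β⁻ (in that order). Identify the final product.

Po-212

Start: (A, Z) = (216, 84).
After α: (212, 82).
After β⁻: (212, 83).
After β⁻: (212, 84).
Z = 84 is polonium.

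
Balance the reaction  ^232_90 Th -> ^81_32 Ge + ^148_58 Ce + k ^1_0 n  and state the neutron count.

Conserve mass number: 232 = 81 + 148 + k, so k = 232 − 229 = 3.
Check atomic number: 90 = 32 + 58 + 0 = 90. ✓

3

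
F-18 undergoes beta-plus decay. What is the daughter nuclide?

Beta-plus decay: mass number changes by +0, atomic number by -1.
A: 18 = 18; Z: 9 − 1 = 8.
Z = 8 is oxygen, so the daughter is O-18.

O-18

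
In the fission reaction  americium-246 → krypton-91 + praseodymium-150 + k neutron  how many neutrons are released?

Conserve mass number: 246 = 91 + 150 + k, so k = 246 − 241 = 5.
Check atomic number: 95 = 36 + 59 + 0 = 95. ✓

5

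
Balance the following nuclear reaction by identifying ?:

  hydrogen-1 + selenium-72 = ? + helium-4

As-69

Conserve mass number: 1 + 72 = A + 4, so A = 69.
Conserve atomic number: 1 + 34 = Z + 2, so Z = 33.
Z = 33 is arsenic, so the species is arsenic-69.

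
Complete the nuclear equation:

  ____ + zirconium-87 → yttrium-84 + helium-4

Conserve mass number: A + 87 = 84 + 4, so A = 1.
Conserve atomic number: Z + 40 = 39 + 2, so Z = 1.
A = 1 and Z = 1 is hydrogen-1 — a proton.

proton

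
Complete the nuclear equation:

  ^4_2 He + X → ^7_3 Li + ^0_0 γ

Conserve mass number: 4 + A = 7 + 0, so A = 3.
Conserve atomic number: 2 + Z = 3 + 0, so Z = 1.
A = 3 and Z = 1 is ^3_1 H — a triton.

triton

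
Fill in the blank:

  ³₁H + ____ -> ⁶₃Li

Conserve mass number: 3 + A = 6, so A = 3.
Conserve atomic number: 1 + Z = 3, so Z = 2.
Z = 2 is helium, so the species is ³₂He.

He-3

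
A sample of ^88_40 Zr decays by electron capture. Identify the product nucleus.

Y-88

Electron capture: mass number changes by +0, atomic number by -1.
A: 88 = 88; Z: 40 − 1 = 39.
Z = 39 is yttrium, so the daughter is ^88_39 Y.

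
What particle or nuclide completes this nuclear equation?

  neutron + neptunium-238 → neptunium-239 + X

gamma ray

Conserve mass number: 1 + 238 = 239 + A, so A = 0.
Conserve atomic number: 0 + 93 = 93 + Z, so Z = 0.
A = 0 and Z = 0 is γ — a gamma ray.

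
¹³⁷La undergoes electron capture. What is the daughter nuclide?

Ba-137

Electron capture: mass number changes by +0, atomic number by -1.
A: 137 = 137; Z: 57 − 1 = 56.
Z = 56 is barium, so the daughter is ¹³⁷Ba.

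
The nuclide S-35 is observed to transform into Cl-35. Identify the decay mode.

beta-minus decay

ΔA = 35 − 35 = 0; ΔZ = 17 − 16 = +1.
A is unchanged and Z rises by 1 — a neutron has become a proton (β⁻ decay).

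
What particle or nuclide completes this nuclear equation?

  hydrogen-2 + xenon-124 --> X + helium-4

Conserve mass number: 2 + 124 = A + 4, so A = 122.
Conserve atomic number: 1 + 54 = Z + 2, so Z = 53.
Z = 53 is iodine, so the species is iodine-122.

I-122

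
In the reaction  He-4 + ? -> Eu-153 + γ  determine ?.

Pm-149

Conserve mass number: 4 + A = 153 + 0, so A = 149.
Conserve atomic number: 2 + Z = 63 + 0, so Z = 61.
Z = 61 is promethium, so the species is Pm-149.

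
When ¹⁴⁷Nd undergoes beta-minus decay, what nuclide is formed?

Beta-minus decay: mass number changes by +0, atomic number by +1.
A: 147 = 147; Z: 60 + 1 = 61.
Z = 61 is promethium, so the daughter is ¹⁴⁷Pm.

Pm-147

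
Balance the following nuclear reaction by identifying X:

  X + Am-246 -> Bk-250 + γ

alpha particle

Conserve mass number: A + 246 = 250 + 0, so A = 4.
Conserve atomic number: Z + 95 = 97 + 0, so Z = 2.
A = 4 and Z = 2 is He-4 — an alpha particle.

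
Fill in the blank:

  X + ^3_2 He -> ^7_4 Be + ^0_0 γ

Conserve mass number: A + 3 = 7 + 0, so A = 4.
Conserve atomic number: Z + 2 = 4 + 0, so Z = 2.
A = 4 and Z = 2 is ^4_2 He — an alpha particle.

alpha particle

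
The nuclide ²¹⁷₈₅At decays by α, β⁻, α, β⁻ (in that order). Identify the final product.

Bi-209

Start: (A, Z) = (217, 85).
After α: (213, 83).
After β⁻: (213, 84).
After α: (209, 82).
After β⁻: (209, 83).
Z = 83 is bismuth.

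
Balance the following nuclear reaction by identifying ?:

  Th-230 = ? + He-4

Conserve mass number: 230 = A + 4, so A = 226.
Conserve atomic number: 90 = Z + 2, so Z = 88.
Z = 88 is radium, so the species is Ra-226.

Ra-226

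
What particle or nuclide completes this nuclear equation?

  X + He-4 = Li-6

deuteron

Conserve mass number: A + 4 = 6, so A = 2.
Conserve atomic number: Z + 2 = 3, so Z = 1.
A = 2 and Z = 1 is H-2 — a deuteron.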